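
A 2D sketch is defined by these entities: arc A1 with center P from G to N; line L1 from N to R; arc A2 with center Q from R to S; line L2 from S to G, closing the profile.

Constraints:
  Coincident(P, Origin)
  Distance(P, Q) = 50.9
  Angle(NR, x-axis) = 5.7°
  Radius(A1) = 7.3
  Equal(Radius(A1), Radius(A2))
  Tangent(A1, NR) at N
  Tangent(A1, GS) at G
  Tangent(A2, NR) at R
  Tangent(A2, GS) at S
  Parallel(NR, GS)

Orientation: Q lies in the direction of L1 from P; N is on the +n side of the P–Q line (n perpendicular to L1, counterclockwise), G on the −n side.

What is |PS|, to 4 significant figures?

51.42

Tangency of A1 to both parallel lines with radius 7.3 puts N and G at P ± 7.3·n: N = (-0.7250, 7.264), G = (0.7250, -7.264). Equal radii place R and S the same way about Q: R = Q + 7.3·n = (49.92, 12.32), S = Q − 7.3·n = (51.37, -2.209). Then |PS| = |S − P| = 51.42.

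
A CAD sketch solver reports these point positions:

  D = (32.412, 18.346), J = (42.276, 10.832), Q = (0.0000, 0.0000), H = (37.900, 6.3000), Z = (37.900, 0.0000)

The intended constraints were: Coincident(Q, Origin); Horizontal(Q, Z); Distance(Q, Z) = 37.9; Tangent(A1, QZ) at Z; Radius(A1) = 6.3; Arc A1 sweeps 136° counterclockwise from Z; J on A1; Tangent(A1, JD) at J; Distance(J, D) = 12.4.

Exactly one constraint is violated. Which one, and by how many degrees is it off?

Tangent(A1, JD) at J — off by 6.70°.

Q = (0.00, 0.00) ✓; Q.y = 0.00, Z.y = 0.00 ✓; |QZ| = 37.90 ✓; ∠(HZ, ZQ) = 90.00° ✓; |HZ| = 6.300 ✓; bearing(H→J) − bearing(H→Z) = 136.0° ✓; |HJ| = 6.300 ✓; ∠(HJ, JD) = 83.30° ✗; |JD| = 12.40 ✓.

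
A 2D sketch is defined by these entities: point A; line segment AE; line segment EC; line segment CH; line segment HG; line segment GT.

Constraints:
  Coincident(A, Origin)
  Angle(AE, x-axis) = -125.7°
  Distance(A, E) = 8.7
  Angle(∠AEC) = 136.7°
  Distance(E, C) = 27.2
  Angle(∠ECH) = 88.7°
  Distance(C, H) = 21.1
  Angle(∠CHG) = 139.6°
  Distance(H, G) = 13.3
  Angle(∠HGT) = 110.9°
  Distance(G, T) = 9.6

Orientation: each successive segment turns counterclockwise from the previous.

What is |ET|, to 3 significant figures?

29.0

A is at the origin; AE runs at -125.7° with length 8.7, so E = (-5.08, -7.07). ∠AEC = 136.7° gives EC at -82.4° from the x-axis; with |EC| = 27.2, C = (-1.48, -34.0). ∠ECH = 88.7° gives CH at 8.90° from the x-axis; with |CH| = 21.1, H = (19.4, -30.8). ∠CHG = 139.6° gives HG at 49.3° from the x-axis; with |HG| = 13.3, G = (28.0, -20.7). ∠HGT = 110.9° gives GT at 118° from the x-axis; with |GT| = 9.6, T = (23.5, -12.2). Then |ET| = |T − E| = 29.0.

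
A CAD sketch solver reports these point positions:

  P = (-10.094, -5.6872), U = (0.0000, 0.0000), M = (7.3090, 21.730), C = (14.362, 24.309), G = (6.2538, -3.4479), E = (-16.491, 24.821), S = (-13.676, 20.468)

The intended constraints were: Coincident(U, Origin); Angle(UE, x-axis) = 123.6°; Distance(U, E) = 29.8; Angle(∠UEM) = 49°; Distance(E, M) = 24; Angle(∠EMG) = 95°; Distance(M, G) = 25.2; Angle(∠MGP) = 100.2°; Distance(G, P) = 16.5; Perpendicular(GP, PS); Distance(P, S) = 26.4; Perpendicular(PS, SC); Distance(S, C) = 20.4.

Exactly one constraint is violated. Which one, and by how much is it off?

Distance(S, C) = 20.4 — off by 7.90.

U = (0.00, 0.00) ✓; UE at 123.6° ✓; |UE| = 29.80 ✓; ∠UEM = 49.00° ✓; |EM| = 24.00 ✓; ∠EMG = 95.00° ✓; |MG| = 25.20 ✓; ∠MGP = 100.2° ✓; |GP| = 16.50 ✓; ∠(GP, PS) = 90.00° ✓; |PS| = 26.40 ✓; ∠(PS, SC) = 90.00° ✓; |SC| = 28.30 ✗.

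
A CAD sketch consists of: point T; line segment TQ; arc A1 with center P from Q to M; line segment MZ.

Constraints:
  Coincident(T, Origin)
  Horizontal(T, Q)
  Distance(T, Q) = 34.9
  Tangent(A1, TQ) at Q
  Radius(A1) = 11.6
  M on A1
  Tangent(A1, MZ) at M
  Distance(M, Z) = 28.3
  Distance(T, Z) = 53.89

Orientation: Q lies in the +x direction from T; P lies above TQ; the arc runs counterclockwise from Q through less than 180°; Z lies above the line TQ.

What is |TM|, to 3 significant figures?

48.3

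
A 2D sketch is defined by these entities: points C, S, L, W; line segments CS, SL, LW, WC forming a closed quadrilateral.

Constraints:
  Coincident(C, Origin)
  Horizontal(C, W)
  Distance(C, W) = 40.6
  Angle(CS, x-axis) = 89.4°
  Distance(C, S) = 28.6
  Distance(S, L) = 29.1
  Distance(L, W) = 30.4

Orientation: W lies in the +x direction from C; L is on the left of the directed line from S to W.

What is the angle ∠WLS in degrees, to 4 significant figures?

112.3°

Checks: |SL| = 29.10 ✓; |LW| = 30.40 ✓.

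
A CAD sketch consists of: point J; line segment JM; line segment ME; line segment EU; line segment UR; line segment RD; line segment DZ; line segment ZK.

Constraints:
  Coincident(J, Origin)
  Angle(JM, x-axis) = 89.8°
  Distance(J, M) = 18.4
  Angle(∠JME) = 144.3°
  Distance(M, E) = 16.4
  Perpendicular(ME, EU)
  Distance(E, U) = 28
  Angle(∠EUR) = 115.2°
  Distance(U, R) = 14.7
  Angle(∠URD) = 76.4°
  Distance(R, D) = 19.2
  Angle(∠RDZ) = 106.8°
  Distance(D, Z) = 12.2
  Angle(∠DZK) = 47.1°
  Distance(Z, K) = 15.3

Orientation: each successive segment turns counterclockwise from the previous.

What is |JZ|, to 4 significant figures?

24.94

J is at the origin; JM runs at 89.8° with length 18.4, so M = (0.06423, 18.40). ∠JME = 144.3° gives ME at 125.5° from the x-axis; with |ME| = 16.4, E = (-9.459, 31.75). The perpendicularity gives EU at right angles to ME, so EU runs at -144.5°; with |EU| = 28.0, U = (-32.25, 15.49). ∠EUR = 115.2° gives UR at -79.70° from the x-axis; with |UR| = 14.7, R = (-29.63, 1.029). ∠URD = 76.4° gives RD at 23.90° from the x-axis; with |RD| = 19.2, D = (-12.07, 8.807). ∠RDZ = 106.8° gives DZ at 97.10° from the x-axis; with |DZ| = 12.2, Z = (-13.58, 20.91). Then |JZ| = |Z − J| = 24.94.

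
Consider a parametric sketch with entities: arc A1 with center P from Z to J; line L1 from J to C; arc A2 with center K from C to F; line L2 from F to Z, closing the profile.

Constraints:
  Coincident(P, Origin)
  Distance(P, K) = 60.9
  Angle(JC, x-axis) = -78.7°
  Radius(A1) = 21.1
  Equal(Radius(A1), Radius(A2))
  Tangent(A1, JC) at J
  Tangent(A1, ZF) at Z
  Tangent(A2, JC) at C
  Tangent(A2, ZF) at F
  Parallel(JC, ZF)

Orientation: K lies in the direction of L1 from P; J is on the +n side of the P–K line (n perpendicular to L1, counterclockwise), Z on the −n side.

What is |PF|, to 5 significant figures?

64.452

The slot axis is L1's direction at -78.7°, so u = (cos -78.7°, sin -78.7°) = (0.19595, -0.98061) and n = (−sin -78.7°, cos -78.7°) = (0.98061, 0.19595). P is at the origin and K lies 60.9 along u from P, so K = 60.9·u = (11.933, -59.719). Tangency of A1 to both parallel lines with radius 21.1 puts J and Z at P ± 21.1·n: J = (20.691, 4.1345), Z = (-20.691, -4.1345). Equal radii place C and F the same way about K: C = K + 21.1·n = (32.624, -55.585), F = K − 21.1·n = (-8.7578, -63.854). Then |PF| = |F − P| = 64.452.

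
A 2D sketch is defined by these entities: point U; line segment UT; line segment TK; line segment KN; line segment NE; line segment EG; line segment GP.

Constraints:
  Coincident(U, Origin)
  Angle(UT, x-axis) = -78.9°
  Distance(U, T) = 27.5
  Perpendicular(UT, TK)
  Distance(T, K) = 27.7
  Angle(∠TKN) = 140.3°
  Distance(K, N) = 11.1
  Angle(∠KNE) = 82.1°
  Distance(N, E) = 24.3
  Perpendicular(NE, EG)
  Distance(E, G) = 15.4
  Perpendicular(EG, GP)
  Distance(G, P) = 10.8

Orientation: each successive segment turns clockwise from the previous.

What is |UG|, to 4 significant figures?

17.31

∠KNE = 82.1° gives NE at 53.50° from the x-axis; with |NE| = 24.3, E = (-17.18, -7.471). NE is perpendicular to EG, so EG runs at -36.50°; with |EG| = 15.4, G = (-4.799, -16.63). Then |UG| = |G − U| = 17.31.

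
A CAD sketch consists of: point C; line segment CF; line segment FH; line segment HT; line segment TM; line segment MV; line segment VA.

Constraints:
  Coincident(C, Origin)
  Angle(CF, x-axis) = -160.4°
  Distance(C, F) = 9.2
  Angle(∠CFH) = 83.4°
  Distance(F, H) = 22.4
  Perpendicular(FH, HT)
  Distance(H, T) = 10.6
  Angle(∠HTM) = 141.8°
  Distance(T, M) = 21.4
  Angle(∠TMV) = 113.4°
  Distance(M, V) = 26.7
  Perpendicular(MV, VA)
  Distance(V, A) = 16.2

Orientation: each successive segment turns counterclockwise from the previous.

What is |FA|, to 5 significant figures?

13.448

∠TMV = 113.4° gives MV at 131.00° from the x-axis; with |MV| = 26.7, V = (2.4636, 20.945). MV ⟂ VA, so VA runs at -139.00°; with |VA| = 16.2, A = (-9.7627, 10.317). Then |FA| = |A − F| = 13.448.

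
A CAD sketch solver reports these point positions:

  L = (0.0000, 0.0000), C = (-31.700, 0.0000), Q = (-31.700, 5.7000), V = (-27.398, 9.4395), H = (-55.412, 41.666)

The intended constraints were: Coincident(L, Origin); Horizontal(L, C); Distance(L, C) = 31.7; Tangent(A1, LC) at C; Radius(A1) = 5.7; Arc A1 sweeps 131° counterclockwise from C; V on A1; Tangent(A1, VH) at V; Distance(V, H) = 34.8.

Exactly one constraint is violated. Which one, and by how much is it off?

Distance(V, H) = 34.8 — off by 7.90.

L = (0.00, 0.00) ✓; L.y = 0.00, C.y = 0.00 ✓; |LC| = 31.70 ✓; ∠(QC, CL) = 90.00° ✓; |QC| = 5.700 ✓; bearing(Q→V) − bearing(Q→C) = 131.0° ✓; |QV| = 5.700 ✓; ∠(QV, VH) = 90.00° ✓; |VH| = 42.70 ✗.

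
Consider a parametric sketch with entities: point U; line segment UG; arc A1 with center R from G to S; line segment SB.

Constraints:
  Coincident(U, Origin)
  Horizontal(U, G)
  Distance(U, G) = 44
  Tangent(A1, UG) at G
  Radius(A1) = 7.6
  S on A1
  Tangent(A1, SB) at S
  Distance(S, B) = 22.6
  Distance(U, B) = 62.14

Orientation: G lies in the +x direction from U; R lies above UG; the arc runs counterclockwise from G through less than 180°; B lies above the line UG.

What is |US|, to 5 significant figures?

51.896

Checks: |RS| = 7.600 ✓; ∠(RS, SB) = 90.00° ✓; |SB| = 22.60 ✓; |UB| = 62.14 ✓.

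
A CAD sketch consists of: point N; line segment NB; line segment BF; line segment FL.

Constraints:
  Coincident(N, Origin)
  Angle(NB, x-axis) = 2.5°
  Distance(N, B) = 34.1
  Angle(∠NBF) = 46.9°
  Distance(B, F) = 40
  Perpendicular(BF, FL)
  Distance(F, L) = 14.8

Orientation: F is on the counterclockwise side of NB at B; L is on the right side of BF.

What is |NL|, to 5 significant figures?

43.068

N is at the origin; NB runs at 2.5° with length 34.1, so B = 34.1·(cos 2.5°, sin 2.5°) = (34.068, 1.4874). ∠NBF = 46.9°, so BF runs at 2.5° + (180° − 46.9°) = 135.60° from the x-axis; with |BF| = 40.0, F = B + 40.0·(cos 135.60°, sin 135.60°) = (5.4886, 29.474). BF ⟂ FL; with |FL| = 14.8 on the right of BF, L = F + 14.8·(0.69966, 0.71447) = (15.844, 40.048). Then |NL| = |L − N| = 43.068.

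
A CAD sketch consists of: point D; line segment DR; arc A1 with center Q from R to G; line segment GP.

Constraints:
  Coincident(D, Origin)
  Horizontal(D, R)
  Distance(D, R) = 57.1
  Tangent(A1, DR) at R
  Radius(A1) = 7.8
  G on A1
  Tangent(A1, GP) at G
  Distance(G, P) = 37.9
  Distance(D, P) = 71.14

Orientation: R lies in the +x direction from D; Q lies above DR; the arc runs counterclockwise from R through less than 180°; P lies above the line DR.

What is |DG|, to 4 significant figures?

65.35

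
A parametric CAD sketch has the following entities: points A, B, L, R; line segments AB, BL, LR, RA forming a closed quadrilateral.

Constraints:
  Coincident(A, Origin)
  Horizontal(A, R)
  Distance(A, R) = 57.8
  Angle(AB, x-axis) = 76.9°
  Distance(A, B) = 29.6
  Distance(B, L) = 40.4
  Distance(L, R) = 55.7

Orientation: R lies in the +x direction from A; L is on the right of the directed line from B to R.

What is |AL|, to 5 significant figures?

11.888

A is at the origin; AR is horizontal with |AR| = 57.8 and R in +x, so R = (57.8, 0). AB runs at 76.9° with |AB| = 29.6, so B = (6.7089, 28.830). L is determined by |BL| = 40.4 and |LR| = 55.7 together: it lies at the intersection of circle(B, 40.4) and circle(R, 55.7). With |BR| = 58.664, the foot of the radical line on BR is 16.800 from B and the perpendicular offset is √(40.4² − 16.800²) = 36.741. Taking the right-of-BR solution: L = (3.2843, -11.425).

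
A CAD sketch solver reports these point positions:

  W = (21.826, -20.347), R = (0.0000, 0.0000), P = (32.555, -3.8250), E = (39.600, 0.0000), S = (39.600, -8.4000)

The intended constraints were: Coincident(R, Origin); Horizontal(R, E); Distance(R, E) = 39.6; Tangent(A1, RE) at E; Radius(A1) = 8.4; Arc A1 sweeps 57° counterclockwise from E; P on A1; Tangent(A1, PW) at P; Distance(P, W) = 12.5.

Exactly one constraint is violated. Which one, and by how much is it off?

Distance(P, W) = 12.5 — off by 7.20.

R = (0.00, 0.00) ✓; R.y = 0.00, E.y = 0.00 ✓; |RE| = 39.60 ✓; ∠(SE, ER) = 90.00° ✓; |SE| = 8.400 ✓; bearing(S→P) − bearing(S→E) = 57.00° ✓; |SP| = 8.400 ✓; ∠(SP, PW) = 90.00° ✓; |PW| = 19.70 ✗.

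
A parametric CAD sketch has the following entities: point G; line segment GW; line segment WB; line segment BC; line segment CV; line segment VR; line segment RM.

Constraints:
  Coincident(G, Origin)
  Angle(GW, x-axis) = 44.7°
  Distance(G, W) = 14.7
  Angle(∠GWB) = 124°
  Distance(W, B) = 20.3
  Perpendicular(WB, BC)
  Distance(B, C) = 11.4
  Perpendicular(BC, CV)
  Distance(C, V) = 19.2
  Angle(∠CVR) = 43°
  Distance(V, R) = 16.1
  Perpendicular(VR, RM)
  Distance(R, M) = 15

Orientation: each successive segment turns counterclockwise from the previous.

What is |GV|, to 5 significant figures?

9.3533

G is at the origin; GW runs at 44.7° with length 14.7, so W = (10.449, 10.340). ∠GWB = 124.0° gives WB at 100.70° from the x-axis; with |WB| = 20.3, B = (6.6797, 30.287). WB is perpendicular to BC, so BC runs at -169.30°; with |BC| = 11.4, C = (-4.5221, 28.170). BC ⟂ CV, so CV runs at -79.300°; with |CV| = 19.2, V = (-0.95727, 9.3042). Then |GV| = |V − G| = 9.3533.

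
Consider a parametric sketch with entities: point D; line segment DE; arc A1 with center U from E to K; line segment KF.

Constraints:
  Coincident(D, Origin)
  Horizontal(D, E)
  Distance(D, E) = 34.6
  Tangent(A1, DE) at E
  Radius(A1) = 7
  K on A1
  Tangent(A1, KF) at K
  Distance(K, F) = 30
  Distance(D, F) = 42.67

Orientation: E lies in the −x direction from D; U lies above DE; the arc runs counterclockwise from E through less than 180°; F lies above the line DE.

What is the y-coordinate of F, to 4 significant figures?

35.69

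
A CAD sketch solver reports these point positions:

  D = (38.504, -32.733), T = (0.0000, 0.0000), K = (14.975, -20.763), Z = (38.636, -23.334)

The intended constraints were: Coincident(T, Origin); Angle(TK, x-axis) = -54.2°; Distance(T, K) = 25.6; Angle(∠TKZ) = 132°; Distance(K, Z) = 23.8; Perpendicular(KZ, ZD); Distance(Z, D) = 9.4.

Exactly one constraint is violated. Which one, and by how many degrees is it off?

Perpendicular(KZ, ZD) — off by 5.40°.

T = (0.00, 0.00) ✓; TK at -54.20° ✓; |TK| = 25.60 ✓; ∠TKZ = 132.0° ✓; |KZ| = 23.80 ✓; ∠(KZ, ZD) = 84.60° ✗; |ZD| = 9.400 ✓.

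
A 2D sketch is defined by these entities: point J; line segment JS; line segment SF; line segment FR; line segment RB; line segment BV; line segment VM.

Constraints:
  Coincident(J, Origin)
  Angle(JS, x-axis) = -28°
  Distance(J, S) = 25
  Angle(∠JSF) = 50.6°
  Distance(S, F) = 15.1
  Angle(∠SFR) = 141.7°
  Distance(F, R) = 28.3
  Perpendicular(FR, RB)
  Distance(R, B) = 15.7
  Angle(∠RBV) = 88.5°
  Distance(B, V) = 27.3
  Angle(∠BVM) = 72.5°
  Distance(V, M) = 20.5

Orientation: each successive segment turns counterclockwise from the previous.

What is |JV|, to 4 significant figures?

11.57

J is at the origin; JS runs at -28.0° with length 25.0, so S = (22.07, -11.74). ∠JSF = 50.6° gives SF at 101.4° from the x-axis; with |SF| = 15.1, F = (19.09, 3.065). ∠SFR = 141.7° gives FR at 139.7° from the x-axis; with |FR| = 28.3, R = (-2.494, 21.37). FR is perpendicular to RB, so RB runs at -130.3°; with |RB| = 15.7, B = (-12.65, 9.396). ∠RBV = 88.5° gives BV at -38.80° from the x-axis; with |BV| = 27.3, V = (8.627, -7.711). Then |JV| = |V − J| = 11.57.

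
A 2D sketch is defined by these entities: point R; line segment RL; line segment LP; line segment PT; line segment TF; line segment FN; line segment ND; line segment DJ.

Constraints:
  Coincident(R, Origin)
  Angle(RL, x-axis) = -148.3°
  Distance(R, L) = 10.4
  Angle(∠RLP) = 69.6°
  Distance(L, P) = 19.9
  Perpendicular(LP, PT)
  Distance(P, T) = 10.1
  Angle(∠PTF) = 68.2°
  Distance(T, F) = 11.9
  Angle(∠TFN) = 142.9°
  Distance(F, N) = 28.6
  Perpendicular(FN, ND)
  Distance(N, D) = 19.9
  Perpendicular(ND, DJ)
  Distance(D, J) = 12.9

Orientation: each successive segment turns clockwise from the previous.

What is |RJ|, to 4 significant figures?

31.19

R is at the origin; RL runs at -148.3° with length 10.4, so L = (-8.848, -5.465). ∠RLP = 69.6° gives LP at 101.3° from the x-axis; with |LP| = 19.9, P = (-12.75, 14.05). The perpendicularity gives PT at right angles to LP, so PT runs at 11.30°; with |PT| = 10.1, T = (-2.844, 16.03). ∠PTF = 68.2° gives TF at -100.5° from the x-axis; with |TF| = 11.9, F = (-5.012, 4.328). ∠TFN = 142.9° gives FN at -137.6° from the x-axis; with |FN| = 28.6, N = (-26.13, -14.96). FN is perpendicular to ND, so ND runs at 132.4°; with |ND| = 19.9, D = (-39.55, -0.2621). The perpendicularity gives DJ at right angles to ND, so DJ runs at 42.40°; with |DJ| = 12.9, J = (-30.02, 8.436). Then |RJ| = |J − R| = 31.19.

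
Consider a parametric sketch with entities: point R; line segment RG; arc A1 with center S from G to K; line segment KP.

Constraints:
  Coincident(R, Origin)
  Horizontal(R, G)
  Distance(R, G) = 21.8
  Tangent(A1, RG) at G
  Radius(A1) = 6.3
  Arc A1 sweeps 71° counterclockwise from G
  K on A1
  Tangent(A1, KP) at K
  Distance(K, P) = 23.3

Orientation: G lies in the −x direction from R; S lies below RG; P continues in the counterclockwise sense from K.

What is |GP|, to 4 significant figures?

29.56

R is at the origin; R and G share the same y with |RG| = 21.8 and G on the −x side, so G = (-21.80, 0.000). Since A1 is tangent to RG there, SG ⟂ RG, so S = G + (0, -6.3) = (-21.80, -6.300). On A1, G sits at bearing 90° from S; a 71° counterclockwise sweep puts K at bearing 161°, so K = S + 6.3·(cos 161°, sin 161°) = (-27.76, -4.249). The tangent condition forces SK to be normal to KP, so KP runs along (−sin 161°, cos 161°); with |KP| = 23.3, P = (-35.34, -26.28). Then |GP| = |P − G| = 29.56.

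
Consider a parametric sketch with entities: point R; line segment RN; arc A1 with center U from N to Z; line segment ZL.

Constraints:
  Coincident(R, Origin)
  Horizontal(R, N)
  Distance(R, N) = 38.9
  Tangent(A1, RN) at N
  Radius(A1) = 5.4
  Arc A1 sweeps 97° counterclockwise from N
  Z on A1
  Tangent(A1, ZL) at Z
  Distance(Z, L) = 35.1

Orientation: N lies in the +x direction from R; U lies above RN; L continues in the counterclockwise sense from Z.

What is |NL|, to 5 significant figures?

40.911

R is at the origin; RN is horizontal with |RN| = 38.9 and N on the +x side, so N = (38.900, 0.0000). The tangent condition forces UN to be normal to RN, so U = N + (0, 5.4) = (38.900, 5.4000). On A1, N sits at bearing -90° from U; a 97° counterclockwise sweep puts Z at bearing 7°, so Z = U + 5.4·(cos 7°, sin 7°) = (44.260, 6.0581). A1 meets ZL tangentially, so UZ is at right angles to ZL, so ZL runs along (−sin 7°, cos 7°); with |ZL| = 35.1, L = (39.982, 40.896). Then |NL| = |L − N| = 40.911.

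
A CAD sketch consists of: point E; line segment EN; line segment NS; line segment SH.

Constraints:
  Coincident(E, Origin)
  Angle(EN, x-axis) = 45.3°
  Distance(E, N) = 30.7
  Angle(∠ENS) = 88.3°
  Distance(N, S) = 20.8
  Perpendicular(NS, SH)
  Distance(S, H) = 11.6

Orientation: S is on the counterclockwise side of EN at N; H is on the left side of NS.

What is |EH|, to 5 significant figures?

27.566

E is at the origin; EN runs at 45.3° with length 30.7, so N = 30.7·(cos 45.3°, sin 45.3°) = (21.594, 21.822). ∠ENS = 88.3°, so NS runs at 45.3° + (180° − 88.3°) = 137.00° from the x-axis; with |NS| = 20.8, S = N + 20.8·(cos 137.00°, sin 137.00°) = (6.3821, 36.007). The perpendicularity gives SH at right angles to NS; with |SH| = 11.6 on the left of NS, H = S + 11.6·(-0.68200, -0.73135) = (-1.5291, 27.523). Then |EH| = |H − E| = 27.566.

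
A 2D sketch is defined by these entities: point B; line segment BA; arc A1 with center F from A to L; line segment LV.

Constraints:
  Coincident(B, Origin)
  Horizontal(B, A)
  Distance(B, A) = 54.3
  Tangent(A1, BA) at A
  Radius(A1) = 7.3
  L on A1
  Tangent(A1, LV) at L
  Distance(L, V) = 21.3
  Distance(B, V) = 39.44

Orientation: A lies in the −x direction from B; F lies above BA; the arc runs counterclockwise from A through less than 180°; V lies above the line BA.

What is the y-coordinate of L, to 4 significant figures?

2.503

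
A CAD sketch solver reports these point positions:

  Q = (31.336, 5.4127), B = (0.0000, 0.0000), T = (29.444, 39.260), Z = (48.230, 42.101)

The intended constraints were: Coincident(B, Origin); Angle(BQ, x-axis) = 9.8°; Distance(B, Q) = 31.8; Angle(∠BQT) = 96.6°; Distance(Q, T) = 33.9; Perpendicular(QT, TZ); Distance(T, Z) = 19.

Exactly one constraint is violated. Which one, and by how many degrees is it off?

Perpendicular(QT, TZ) — off by 5.40°.

B = (0.00, 0.00) ✓; BQ at 9.800° ✓; |BQ| = 31.80 ✓; ∠BQT = 96.60° ✓; |QT| = 33.90 ✓; ∠(QT, TZ) = 84.60° ✗; |TZ| = 19.00 ✓.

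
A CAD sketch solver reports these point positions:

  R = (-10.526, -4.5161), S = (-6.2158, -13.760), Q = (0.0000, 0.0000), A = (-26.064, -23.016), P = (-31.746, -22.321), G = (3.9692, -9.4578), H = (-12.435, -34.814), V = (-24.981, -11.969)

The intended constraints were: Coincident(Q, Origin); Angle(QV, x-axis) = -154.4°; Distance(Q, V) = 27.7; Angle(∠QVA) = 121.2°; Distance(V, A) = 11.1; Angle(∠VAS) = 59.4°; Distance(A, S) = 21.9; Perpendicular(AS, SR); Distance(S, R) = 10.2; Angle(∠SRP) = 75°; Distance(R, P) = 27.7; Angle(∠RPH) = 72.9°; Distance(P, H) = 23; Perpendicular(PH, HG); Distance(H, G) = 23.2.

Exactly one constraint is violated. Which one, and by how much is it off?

Distance(H, G) = 23.2 — off by 7.00.

Q = (0.00, 0.00) ✓; QV at -154.4° ✓; |QV| = 27.70 ✓; ∠QVA = 121.2° ✓; |VA| = 11.10 ✓; ∠VAS = 59.40° ✓; |AS| = 21.90 ✓; ∠(AS, SR) = 90.00° ✓; |SR| = 10.20 ✓; ∠SRP = 75.00° ✓; |RP| = 27.70 ✓; ∠RPH = 72.90° ✓; |PH| = 23.00 ✓; ∠(PH, HG) = 90.00° ✓; |HG| = 30.20 ✗.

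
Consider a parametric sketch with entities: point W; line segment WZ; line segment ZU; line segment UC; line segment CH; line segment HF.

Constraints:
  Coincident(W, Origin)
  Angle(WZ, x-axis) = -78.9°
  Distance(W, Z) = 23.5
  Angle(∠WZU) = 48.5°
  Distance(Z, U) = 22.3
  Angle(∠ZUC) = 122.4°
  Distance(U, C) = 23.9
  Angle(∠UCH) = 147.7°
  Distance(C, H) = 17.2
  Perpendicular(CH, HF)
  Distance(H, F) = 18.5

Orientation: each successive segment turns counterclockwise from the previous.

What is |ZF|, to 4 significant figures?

40.94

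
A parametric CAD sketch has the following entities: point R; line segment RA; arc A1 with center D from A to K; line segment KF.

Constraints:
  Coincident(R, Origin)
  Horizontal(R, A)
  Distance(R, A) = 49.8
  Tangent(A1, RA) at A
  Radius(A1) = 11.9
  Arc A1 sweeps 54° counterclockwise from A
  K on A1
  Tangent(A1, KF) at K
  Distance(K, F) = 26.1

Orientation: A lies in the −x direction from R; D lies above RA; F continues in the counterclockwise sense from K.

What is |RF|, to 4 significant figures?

35.97

R is at the origin; R and A share the same y with |RA| = 49.8 and A on the −x side, so A = (-49.80, 0.000). Tangency of A1 to RA means the radius DA is perpendicular to RA, so D = A + (0, 11.9) = (-49.80, 11.90). On A1, A sits at bearing -90° from D; a 54° counterclockwise sweep puts K at bearing -36°, so K = D + 11.9·(cos -36°, sin -36°) = (-40.17, 4.905). Tangency of A1 to KF means the radius DK is perpendicular to KF, so KF runs along (−sin -36°, cos -36°); with |KF| = 26.1, F = (-24.83, 26.02). Then |RF| = |F − R| = 35.97.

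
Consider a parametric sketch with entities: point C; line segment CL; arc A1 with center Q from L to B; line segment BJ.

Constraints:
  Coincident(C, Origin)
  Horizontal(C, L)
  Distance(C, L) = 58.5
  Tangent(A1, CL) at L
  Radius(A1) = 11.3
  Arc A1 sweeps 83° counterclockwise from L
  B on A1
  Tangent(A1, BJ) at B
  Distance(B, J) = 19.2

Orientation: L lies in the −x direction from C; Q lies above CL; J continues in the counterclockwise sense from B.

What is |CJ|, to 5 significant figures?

53.477

C is at the origin; C and L share the same y with |CL| = 58.5 and L on the −x side, so L = (-58.500, 0.0000). The tangent condition forces QL to be normal to CL, so Q = L + (0, 11.3) = (-58.500, 11.300). On A1, L sits at bearing -90° from Q; an 83° counterclockwise sweep puts B at bearing -7°, so B = Q + 11.3·(cos -7°, sin -7°) = (-47.284, 9.9229). Since A1 is tangent to BJ there, QB ⟂ BJ, so BJ runs along (−sin -7°, cos -7°); with |BJ| = 19.2, J = (-44.944, 28.980). Then |CJ| = |J − C| = 53.477.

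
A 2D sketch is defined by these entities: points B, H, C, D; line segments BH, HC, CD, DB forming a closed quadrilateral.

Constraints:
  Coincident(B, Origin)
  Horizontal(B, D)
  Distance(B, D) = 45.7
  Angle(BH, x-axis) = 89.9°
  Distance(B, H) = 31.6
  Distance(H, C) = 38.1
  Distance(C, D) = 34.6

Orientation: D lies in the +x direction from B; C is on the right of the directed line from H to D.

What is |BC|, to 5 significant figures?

12.382

Checks: B = (0.00, 0.00) ✓; |HC| = 38.10 ✓; |CD| = 34.60 ✓.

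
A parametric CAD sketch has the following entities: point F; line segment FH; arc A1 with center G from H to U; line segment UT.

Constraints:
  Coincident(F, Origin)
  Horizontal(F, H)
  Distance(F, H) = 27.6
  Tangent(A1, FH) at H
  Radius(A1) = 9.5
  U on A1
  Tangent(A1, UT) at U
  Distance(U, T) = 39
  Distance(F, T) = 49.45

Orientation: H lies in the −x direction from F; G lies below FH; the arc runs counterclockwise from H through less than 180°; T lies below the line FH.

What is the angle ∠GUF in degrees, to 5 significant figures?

10.673°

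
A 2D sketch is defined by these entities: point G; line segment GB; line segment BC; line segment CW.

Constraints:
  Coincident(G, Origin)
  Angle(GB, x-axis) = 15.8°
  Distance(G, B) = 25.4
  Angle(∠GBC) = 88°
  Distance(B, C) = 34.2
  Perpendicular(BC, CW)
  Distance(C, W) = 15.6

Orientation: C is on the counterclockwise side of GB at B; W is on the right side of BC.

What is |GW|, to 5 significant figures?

52.816

G is at the origin; GB runs at 15.8° with length 25.4, so B = 25.4·(cos 15.8°, sin 15.8°) = (24.440, 6.9159). ∠GBC = 88.0°, so BC runs at 15.8° + (180° − 88.0°) = 107.80° from the x-axis; with |BC| = 34.2, C = B + 34.2·(cos 107.80°, sin 107.80°) = (13.986, 39.479). BC is perpendicular to CW; with |CW| = 15.6 on the right of BC, W = C + 15.6·(0.95213, 0.30570) = (28.839, 44.248). Then |GW| = |W − G| = 52.816.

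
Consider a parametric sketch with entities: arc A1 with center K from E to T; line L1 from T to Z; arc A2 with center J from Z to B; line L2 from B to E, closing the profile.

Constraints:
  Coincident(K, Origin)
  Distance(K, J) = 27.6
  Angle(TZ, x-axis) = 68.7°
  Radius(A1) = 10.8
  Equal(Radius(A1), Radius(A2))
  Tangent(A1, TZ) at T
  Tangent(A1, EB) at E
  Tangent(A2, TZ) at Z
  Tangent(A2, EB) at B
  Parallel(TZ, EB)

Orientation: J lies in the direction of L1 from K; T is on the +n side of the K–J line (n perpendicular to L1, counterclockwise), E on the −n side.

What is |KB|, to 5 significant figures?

29.638

The slot axis is L1's direction at 68.7°, so u = (cos 68.7°, sin 68.7°) = (0.36325, 0.93169) and n = (−sin 68.7°, cos 68.7°) = (-0.93169, 0.36325). K is at the origin and J lies 27.6 along u from K, so J = 27.6·u = (10.026, 25.715). Tangency of A1 to both parallel lines with radius 10.8 puts T and E at K ± 10.8·n: T = (-10.062, 3.9231), E = (10.062, -3.9231). Equal radii place Z and B the same way about J: Z = J + 10.8·n = (-0.036531, 29.638), B = J − 10.8·n = (20.088, 21.792). Then |KB| = |B − K| = 29.638.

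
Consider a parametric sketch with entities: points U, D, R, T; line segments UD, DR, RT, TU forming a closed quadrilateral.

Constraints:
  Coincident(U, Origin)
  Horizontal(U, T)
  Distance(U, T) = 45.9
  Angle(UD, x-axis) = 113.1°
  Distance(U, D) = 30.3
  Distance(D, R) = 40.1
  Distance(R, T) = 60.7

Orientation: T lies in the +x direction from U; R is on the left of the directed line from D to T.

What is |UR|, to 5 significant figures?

57.174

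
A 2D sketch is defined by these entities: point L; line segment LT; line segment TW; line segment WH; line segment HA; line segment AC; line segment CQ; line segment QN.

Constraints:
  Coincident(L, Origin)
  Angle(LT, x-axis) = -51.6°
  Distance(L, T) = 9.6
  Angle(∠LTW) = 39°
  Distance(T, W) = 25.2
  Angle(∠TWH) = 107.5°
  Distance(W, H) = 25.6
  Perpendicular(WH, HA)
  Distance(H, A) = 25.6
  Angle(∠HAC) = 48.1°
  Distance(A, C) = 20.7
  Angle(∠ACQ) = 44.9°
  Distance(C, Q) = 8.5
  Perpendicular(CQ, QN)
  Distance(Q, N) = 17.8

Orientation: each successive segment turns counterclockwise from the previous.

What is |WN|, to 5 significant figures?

35.098

L is at the origin; LT runs at -51.6° with length 9.6, so T = (5.9630, -7.5235). ∠LTW = 39.0° gives TW at 89.400° from the x-axis; with |TW| = 25.2, W = (6.2269, 17.675). ∠TWH = 107.5° gives WH at 161.90° from the x-axis; with |WH| = 25.6, H = (-18.106, 25.628). WH is perpendicular to HA, so HA runs at -108.10°; with |HA| = 25.6, A = (-26.060, 1.2953). ∠HAC = 48.1° gives AC at 23.800° from the x-axis; with |AC| = 20.7, C = (-7.1199, 9.6487). ∠ACQ = 44.9° gives CQ at 158.90° from the x-axis; with |CQ| = 8.5, Q = (-15.050, 12.709). CQ is perpendicular to QN, so QN runs at -111.10°; with |QN| = 17.8, N = (-21.458, -3.8979). Then |WN| = |N − W| = 35.098.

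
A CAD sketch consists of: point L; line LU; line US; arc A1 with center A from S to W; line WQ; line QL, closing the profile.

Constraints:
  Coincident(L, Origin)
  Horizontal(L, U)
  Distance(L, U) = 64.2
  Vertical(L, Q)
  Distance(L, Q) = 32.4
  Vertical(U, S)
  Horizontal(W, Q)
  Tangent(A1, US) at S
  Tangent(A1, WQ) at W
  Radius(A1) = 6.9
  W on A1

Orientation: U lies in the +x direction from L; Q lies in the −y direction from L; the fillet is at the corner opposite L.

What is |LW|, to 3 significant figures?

65.8

L is at the origin; LU is horizontal with |LU| = 64.2 and U on the +x side, so U = (64.2, 0.00). L and Q share the same x with |LQ| = 32.4 and Q on the −y side, so Q = (0.00, -32.4). The virtual corner opposite L is at (64.2, -32.4). A1 meets US tangentially, so AS is at right angles to US and A1 meets WQ tangentially, so AW is at right angles to WQ, with radius 6.9, so the center A sits 6.9 in from both sides at A = (57.3, -25.5). That places the tangent points at S = (64.2, -25.5) on US and W = (57.3, -32.4) on WQ. Then |LW| = |W − L| = 65.8.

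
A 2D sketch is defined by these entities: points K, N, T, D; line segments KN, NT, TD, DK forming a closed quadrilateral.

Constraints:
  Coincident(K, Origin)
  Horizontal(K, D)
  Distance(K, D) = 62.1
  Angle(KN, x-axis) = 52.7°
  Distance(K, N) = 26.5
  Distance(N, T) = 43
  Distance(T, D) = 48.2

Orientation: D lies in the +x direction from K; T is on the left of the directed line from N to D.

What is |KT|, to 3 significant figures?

68.9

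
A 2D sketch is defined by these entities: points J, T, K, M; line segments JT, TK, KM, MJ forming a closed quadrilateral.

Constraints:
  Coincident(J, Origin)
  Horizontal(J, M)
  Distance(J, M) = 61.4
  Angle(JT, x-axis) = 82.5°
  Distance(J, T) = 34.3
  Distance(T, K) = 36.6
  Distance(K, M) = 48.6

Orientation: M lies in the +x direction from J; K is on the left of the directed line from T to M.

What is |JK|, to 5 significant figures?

59.000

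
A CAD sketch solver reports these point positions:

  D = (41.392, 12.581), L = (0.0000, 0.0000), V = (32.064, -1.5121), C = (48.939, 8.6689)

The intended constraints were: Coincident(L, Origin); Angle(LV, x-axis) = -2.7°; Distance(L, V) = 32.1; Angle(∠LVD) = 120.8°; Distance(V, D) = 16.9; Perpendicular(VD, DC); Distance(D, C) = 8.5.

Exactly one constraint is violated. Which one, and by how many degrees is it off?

Perpendicular(VD, DC) — off by 6.10°.

L = (0.00, 0.00) ✓; LV at -2.700° ✓; |LV| = 32.10 ✓; ∠LVD = 120.8° ✓; |VD| = 16.90 ✓; ∠(VD, DC) = 83.90° ✗; |DC| = 8.501 ✓.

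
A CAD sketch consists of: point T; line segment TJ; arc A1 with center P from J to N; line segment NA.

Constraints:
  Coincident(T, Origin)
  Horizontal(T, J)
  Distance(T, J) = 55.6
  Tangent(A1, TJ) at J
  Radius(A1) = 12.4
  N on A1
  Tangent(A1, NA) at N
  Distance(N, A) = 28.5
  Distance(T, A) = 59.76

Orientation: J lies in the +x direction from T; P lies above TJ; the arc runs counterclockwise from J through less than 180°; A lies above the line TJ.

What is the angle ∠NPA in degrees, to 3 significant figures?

66.5°

T is at the origin; TJ is horizontal with |TJ| = 55.6 and J on the +x side, so J = (55.6, 0.00). Tangency of A1 to TJ means the radius PJ is perpendicular to TJ, so P = J + (0, 12.4) = (55.6, 12.4). Since PN ⟂ NA (tangency), |PA| = √(12.4² + 28.5²) = 31.1 regardless of where N sits on A1. So A lies on both circle(T, 59.76) and circle(P, 31.1); the above-TJ intersection is A = (43.5, 41.0). N is the foot of the tangent from A: N = (64.1, 21.4).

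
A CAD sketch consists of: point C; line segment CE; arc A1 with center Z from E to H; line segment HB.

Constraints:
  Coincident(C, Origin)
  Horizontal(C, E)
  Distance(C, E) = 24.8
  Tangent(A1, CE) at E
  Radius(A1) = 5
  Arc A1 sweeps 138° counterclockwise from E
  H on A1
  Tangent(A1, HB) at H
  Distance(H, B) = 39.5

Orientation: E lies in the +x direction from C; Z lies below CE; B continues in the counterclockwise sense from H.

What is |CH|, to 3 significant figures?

23.2

C is at the origin; C and E share the same y with |CE| = 24.8 and E on the +x side, so E = (24.8, 0.00). The tangent condition forces ZE to be normal to CE, so Z = E + (0, -5) = (24.8, -5.00). On A1, E sits at bearing 90° from Z; a 138° counterclockwise sweep puts H at bearing 228°, so H = Z + 5.0·(cos 228°, sin 228°) = (21.5, -8.72). Then |CH| = |H − C| = 23.2.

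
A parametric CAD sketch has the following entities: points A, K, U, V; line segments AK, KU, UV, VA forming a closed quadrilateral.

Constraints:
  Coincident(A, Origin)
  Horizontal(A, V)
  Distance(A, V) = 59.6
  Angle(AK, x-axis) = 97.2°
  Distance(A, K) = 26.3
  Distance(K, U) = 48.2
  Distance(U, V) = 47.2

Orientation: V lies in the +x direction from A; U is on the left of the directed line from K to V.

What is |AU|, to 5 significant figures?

60.285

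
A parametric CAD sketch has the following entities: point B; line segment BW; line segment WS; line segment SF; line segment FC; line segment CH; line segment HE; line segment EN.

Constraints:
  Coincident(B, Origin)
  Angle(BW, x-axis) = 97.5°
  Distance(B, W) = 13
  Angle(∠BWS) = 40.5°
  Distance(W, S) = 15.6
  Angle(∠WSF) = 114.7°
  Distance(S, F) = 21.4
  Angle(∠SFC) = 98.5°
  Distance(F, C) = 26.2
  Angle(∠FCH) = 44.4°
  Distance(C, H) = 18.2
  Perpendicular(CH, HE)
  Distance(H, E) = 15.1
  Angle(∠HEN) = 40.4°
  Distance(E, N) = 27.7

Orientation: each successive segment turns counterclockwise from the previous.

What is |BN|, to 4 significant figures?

27.17

CH is perpendicular to HE, so HE runs at -110.6°; with |HE| = 15.1, E = (2.865, -15.44). ∠HEN = 40.4° gives EN at 29.00° from the x-axis; with |EN| = 27.7, N = (27.09, -2.012). Then |BN| = |N − B| = 27.17.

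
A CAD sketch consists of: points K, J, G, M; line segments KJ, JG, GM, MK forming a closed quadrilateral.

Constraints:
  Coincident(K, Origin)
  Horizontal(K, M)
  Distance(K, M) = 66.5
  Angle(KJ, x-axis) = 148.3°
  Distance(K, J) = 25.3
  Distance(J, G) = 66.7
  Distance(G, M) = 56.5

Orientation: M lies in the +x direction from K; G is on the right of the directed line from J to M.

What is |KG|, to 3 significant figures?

43.0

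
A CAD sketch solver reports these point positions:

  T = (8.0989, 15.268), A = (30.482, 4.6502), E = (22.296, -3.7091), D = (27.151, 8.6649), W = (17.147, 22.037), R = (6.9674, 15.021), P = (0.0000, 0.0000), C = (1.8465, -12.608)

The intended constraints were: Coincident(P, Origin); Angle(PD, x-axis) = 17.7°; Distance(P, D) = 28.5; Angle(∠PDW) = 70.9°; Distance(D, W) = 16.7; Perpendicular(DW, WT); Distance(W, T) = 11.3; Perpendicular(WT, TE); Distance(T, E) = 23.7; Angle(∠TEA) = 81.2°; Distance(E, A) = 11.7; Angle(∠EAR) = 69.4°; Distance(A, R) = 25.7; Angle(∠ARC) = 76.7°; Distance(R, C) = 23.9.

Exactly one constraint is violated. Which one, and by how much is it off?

Distance(R, C) = 23.9 — off by 4.20.

P = (0.00, 0.00) ✓; PD at 17.70° ✓; |PD| = 28.50 ✓; ∠PDW = 70.90° ✓; |DW| = 16.70 ✓; ∠(DW, WT) = 90.00° ✓; |WT| = 11.30 ✓; ∠(WT, TE) = 90.00° ✓; |TE| = 23.70 ✓; ∠TEA = 81.20° ✓; |EA| = 11.70 ✓; ∠EAR = 69.40° ✓; |AR| = 25.70 ✓; ∠ARC = 76.70° ✓; |RC| = 28.10 ✗.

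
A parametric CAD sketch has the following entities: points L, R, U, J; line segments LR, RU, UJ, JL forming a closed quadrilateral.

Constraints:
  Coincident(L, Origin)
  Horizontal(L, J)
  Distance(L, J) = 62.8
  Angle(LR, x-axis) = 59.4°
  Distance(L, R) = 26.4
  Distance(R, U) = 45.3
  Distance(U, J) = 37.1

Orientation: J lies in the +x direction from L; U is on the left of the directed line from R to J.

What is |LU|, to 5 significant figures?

67.363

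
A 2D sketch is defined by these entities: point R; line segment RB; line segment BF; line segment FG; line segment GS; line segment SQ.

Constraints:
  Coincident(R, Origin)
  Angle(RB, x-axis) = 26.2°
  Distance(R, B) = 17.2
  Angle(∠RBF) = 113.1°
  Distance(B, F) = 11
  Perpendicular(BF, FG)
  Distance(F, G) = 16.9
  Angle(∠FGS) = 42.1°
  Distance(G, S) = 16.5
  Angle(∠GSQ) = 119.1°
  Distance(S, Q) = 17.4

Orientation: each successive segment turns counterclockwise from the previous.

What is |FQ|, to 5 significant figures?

13.013

∠FGS = 42.1° gives GS at -39.000° from the x-axis; with |GS| = 16.5, S = (10.786, 7.2801). ∠GSQ = 119.1° gives SQ at 21.900° from the x-axis; with |SQ| = 17.4, Q = (26.930, 13.770). Then |FQ| = |Q − F| = 13.013.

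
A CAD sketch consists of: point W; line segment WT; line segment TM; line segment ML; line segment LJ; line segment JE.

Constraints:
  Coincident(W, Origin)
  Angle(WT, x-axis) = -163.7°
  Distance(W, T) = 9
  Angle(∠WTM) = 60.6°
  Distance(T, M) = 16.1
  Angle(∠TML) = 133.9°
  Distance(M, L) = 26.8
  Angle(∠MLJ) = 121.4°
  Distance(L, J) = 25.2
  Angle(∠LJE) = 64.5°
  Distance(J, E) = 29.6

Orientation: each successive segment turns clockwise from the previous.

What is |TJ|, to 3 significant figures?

52.0

W is at the origin; WT runs at -163.7° with length 9.0, so T = (-8.64, -2.53). ∠WTM = 60.6° gives TM at 76.9° from the x-axis; with |TM| = 16.1, M = (-4.99, 13.2). ∠TML = 133.9° gives ML at 30.8° from the x-axis; with |ML| = 26.8, L = (18.0, 26.9). ∠MLJ = 121.4° gives LJ at -27.8° from the x-axis; with |LJ| = 25.2, J = (40.3, 15.1). Then |TJ| = |J − T| = 52.0.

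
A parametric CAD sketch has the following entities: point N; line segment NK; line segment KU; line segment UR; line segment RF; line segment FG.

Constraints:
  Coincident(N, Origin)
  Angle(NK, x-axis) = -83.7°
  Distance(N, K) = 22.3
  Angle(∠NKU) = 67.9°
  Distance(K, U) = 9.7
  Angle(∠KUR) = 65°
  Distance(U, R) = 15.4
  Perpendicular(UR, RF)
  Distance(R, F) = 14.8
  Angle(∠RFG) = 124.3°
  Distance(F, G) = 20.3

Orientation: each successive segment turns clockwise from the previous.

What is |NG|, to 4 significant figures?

39.59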